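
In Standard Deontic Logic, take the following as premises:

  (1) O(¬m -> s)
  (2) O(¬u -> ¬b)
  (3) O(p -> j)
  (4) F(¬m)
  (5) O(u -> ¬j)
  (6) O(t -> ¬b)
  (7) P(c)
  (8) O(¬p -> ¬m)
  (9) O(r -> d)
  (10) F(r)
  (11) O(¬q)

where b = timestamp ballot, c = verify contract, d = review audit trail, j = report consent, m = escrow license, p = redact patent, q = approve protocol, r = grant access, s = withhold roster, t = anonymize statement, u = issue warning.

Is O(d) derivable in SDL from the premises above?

No

Premise 9 is O(r -> d), but O(r) is not derivable from the premises, so it does not yield O(d).
No other premise forces O(d). An ideal world satisfying every premise can still have d false, so O(d) is not derivable.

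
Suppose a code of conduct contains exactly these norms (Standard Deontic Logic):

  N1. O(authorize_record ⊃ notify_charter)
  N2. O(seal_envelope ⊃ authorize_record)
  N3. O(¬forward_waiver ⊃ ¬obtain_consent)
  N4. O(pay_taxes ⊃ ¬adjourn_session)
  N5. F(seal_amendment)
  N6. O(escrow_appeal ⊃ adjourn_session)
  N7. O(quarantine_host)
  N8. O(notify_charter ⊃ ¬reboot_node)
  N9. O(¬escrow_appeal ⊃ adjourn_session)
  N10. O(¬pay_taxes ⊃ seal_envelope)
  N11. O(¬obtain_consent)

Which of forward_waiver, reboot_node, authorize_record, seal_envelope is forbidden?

By case analysis on escrow_appeal: premise 6 gives O(escrow_appeal ⊃ adjourn_session) and premise 9 gives O(¬escrow_appeal ⊃ adjourn_session), so O(adjourn_session) either way.
Premise 4, O(pay_taxes ⊃ ¬adjourn_session), contraposes to O(adjourn_session ⊃ ¬pay_taxes); with O(adjourn_session) we get O(¬pay_taxes).
From O(¬pay_taxes) and premise 10, O(¬pay_taxes ⊃ seal_envelope), we obtain O(seal_envelope).
Applying K to premise 2 (O(seal_envelope ⊃ authorize_record)) and O(seal_envelope) yields O(authorize_record).
From O(authorize_record) and premise 1, O(authorize_record ⊃ notify_charter), we obtain O(notify_charter).
With premise 8, O(notify_charter ⊃ ¬reboot_node), the K-axiom yields O(¬reboot_node).
So O(¬reboot_node) holds, i.e. reboot_node is forbidden. None of the other listed options is forbidden under the premises.

reboot_node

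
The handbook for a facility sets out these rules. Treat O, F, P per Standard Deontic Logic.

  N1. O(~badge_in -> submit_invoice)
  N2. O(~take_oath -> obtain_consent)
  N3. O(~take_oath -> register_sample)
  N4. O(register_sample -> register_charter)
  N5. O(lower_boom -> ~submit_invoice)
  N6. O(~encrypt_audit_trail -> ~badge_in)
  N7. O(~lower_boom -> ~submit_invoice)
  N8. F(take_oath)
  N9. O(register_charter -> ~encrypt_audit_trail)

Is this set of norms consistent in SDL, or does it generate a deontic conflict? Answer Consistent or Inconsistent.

Inconsistent

Premises 5 and 7 are O(lower_boom -> ~submit_invoice) and O(~lower_boom -> ~submit_invoice); every ideal world satisfies lower_boom or ~lower_boom, so in either case ~submit_invoice holds — hence O(~submit_invoice).
The contrapositive of premise 1 (O(~badge_in -> submit_invoice)) is O(~submit_invoice -> badge_in), and O(~submit_invoice) is already established, so O(badge_in).
Premise 6 is O(~encrypt_audit_trail -> ~badge_in); contrapositively O(badge_in -> encrypt_audit_trail). Since O(badge_in) holds, K gives O(encrypt_audit_trail).
The contrapositive of premise 9 (O(register_charter -> ~encrypt_audit_trail)) is O(encrypt_audit_trail -> ~register_charter), and O(encrypt_audit_trail) is already established, so O(~register_charter).
The contrapositive of premise 4 (O(register_sample -> register_charter)) is O(~register_charter -> ~register_sample), and O(~register_charter) is already established, so O(~register_sample).
Premise 3, O(~take_oath -> register_sample), contraposes to O(~register_sample -> take_oath); with O(~register_sample) we get O(take_oath).
However, F(take_oath) at premise 8 amounts to O(~take_oath).
We now have both O(take_oath) and O(~take_oath) — take_oath is simultaneously obligatory and forbidden, violating the D-axiom.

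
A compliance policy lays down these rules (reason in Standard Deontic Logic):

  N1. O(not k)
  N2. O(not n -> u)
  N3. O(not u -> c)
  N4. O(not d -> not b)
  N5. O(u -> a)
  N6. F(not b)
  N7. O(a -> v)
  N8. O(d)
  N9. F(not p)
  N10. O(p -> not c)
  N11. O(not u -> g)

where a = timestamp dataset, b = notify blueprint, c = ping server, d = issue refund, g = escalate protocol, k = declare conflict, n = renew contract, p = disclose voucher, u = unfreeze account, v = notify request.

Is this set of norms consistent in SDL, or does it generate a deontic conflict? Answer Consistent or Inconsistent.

Consistent

Premise 4 is O(not d -> not b), but O(not d) is not derivable from the premises, so it does not yield O(not b).
So O(not b) is not derivable, and the apparent clash with O(b) does not arise.
A world satisfying every obligation exists (e.g. a=true, b=true, c=false, d=true, g=false, k=false, n=false, p=true, u=true, v=true); no atom is both obligatory and forbidden, so the set is consistent.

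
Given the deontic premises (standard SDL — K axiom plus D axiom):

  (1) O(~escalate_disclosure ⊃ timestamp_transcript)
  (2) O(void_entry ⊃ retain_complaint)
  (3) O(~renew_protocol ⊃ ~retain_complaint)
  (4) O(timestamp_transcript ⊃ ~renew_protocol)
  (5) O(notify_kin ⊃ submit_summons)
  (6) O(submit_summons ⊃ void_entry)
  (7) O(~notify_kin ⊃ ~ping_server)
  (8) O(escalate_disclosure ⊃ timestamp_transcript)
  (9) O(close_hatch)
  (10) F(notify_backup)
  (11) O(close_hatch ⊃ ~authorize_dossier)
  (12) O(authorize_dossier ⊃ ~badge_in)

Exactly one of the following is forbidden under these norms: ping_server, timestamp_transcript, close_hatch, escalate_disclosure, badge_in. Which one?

ping_server

Premises 1 and 8 are O(~escalate_disclosure ⊃ timestamp_transcript) and O(escalate_disclosure ⊃ timestamp_transcript); every ideal world satisfies ~escalate_disclosure or escalate_disclosure, so in either case timestamp_transcript holds — hence O(timestamp_transcript).
Applying K to premise 4 (O(timestamp_transcript ⊃ ~renew_protocol)) and O(timestamp_transcript) yields O(~renew_protocol).
With premise 3, O(~renew_protocol ⊃ ~retain_complaint), the K-axiom yields O(~retain_complaint).
Premise 2, O(void_entry ⊃ retain_complaint), contraposes to O(~retain_complaint ⊃ ~void_entry); with O(~retain_complaint) we get O(~void_entry).
Premise 6, O(submit_summons ⊃ void_entry), contraposes to O(~void_entry ⊃ ~submit_summons); with O(~void_entry) we get O(~submit_summons).
Premise 5, O(notify_kin ⊃ submit_summons), contraposes to O(~submit_summons ⊃ ~notify_kin); with O(~submit_summons) we get O(~notify_kin).
Premise 7 is O(~notify_kin ⊃ ~ping_server); since O(~notify_kin), deontic closure gives O(~ping_server).
So O(~ping_server) holds, i.e. ping_server is forbidden. None of the other listed options is forbidden under the premises.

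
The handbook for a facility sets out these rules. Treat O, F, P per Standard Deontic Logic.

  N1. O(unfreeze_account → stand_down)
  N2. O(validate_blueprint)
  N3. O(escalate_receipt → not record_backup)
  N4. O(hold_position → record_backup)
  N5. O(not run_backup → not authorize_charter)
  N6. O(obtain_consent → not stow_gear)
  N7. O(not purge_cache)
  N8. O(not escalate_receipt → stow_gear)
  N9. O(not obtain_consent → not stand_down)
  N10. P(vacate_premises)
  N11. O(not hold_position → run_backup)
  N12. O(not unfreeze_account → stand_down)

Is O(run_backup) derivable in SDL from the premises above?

By case analysis on not unfreeze_account: premise 12 gives O(not unfreeze_account → stand_down) and premise 1 gives O(unfreeze_account → stand_down), so O(stand_down) either way.
Premise 9 is O(not obtain_consent → not stand_down); contrapositively O(stand_down → obtain_consent). Since O(stand_down) holds, K gives O(obtain_consent).
Applying K to premise 6 (O(obtain_consent → not stow_gear)) and O(obtain_consent) yields O(not stow_gear).
Premise 8, O(not escalate_receipt → stow_gear), contraposes to O(not stow_gear → escalate_receipt); with O(not stow_gear) we get O(escalate_receipt).
From O(escalate_receipt) and premise 3, O(escalate_receipt → not record_backup), we obtain O(not record_backup).
Premise 4 is O(hold_position → record_backup); contrapositively O(not record_backup → not hold_position). Since O(not record_backup) holds, K gives O(not hold_position).
With premise 11, O(not hold_position → run_backup), the K-axiom yields O(run_backup).
Premises 2, 5, 7, 10 do not contribute to this derivation.
So O(run_backup) follows.

Yes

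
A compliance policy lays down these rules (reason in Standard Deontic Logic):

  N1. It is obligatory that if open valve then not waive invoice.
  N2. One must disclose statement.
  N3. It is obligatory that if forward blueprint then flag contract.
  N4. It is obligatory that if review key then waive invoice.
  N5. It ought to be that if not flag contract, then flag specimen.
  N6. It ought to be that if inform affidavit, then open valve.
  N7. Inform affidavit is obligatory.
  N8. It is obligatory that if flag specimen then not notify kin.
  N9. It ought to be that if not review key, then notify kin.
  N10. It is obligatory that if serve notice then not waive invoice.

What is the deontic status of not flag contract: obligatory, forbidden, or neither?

Forbidden

Premise 7 gives O(inform_affidavit).
Premise 6 is O(inform_affidavit → open_valve); since O(inform_affidavit), deontic closure gives O(open_valve).
With premise 1, O(open_valve → ¬waive_invoice), the K-axiom yields O(¬waive_invoice).
Premise 4, O(review_key → waive_invoice), contraposes to O(¬waive_invoice → ¬review_key); with O(¬waive_invoice) we get O(¬review_key).
Premise 9 is O(¬review_key → notify_kin); since O(¬review_key), deontic closure gives O(notify_kin).
The contrapositive of premise 8 (O(flag_specimen → ¬notify_kin)) is O(notify_kin → ¬flag_specimen), and O(notify_kin) is already established, so O(¬flag_specimen).
Premise 5 is O(¬flag_contract → flag_specimen); contrapositively O(¬flag_specimen → flag_contract). Since O(¬flag_specimen) holds, K gives O(flag_contract).
Premises 2, 3, 10 do not contribute to this derivation.
Thus O(flag_contract), which is F(¬flag_contract): ¬flag_contract is forbidden.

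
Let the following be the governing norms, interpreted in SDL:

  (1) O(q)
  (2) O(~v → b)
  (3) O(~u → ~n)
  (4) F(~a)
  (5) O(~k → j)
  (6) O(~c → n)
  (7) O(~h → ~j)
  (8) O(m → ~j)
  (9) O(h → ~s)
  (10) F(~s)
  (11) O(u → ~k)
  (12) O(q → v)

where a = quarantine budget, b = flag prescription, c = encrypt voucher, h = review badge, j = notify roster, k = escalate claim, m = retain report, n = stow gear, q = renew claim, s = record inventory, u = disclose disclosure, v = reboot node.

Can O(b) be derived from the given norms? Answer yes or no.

No

Premise 2 is O(~v → b), but O(~v) is not derivable from the premises, so it does not yield O(b).
No other premise forces O(b). An ideal world satisfying every premise can still have b false, so O(b) is not derivable.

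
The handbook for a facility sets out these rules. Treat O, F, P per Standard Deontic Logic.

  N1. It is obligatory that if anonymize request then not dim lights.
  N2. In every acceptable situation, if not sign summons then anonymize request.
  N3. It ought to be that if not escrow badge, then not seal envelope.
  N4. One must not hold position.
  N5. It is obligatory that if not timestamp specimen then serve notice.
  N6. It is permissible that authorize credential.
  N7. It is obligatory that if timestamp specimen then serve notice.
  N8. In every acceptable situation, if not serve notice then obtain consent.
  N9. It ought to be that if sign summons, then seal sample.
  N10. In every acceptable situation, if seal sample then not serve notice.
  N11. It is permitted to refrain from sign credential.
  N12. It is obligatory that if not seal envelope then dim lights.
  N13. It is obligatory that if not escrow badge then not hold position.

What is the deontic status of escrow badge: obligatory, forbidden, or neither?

Obligatory

Premises 7 and 5 cover both cases: O(timestamp_specimen → serve_notice) and O(¬timestamp_specimen → serve_notice). Since timestamp_specimen ∨ ¬timestamp_specimen is a tautology, O(serve_notice) follows.
Premise 10, O(seal_sample → ¬serve_notice), contraposes to O(serve_notice → ¬seal_sample); with O(serve_notice) we get O(¬seal_sample).
Premise 9 is O(sign_summons → seal_sample); contrapositively O(¬seal_sample → ¬sign_summons). Since O(¬seal_sample) holds, K gives O(¬sign_summons).
From O(¬sign_summons) and premise 2, O(¬sign_summons → anonymize_request), we obtain O(anonymize_request).
Premise 1 is O(anonymize_request → ¬dim_lights); since O(anonymize_request), deontic closure gives O(¬dim_lights).
Premise 12 is O(¬seal_envelope → dim_lights); contrapositively O(¬dim_lights → seal_envelope). Since O(¬dim_lights) holds, K gives O(seal_envelope).
Premise 3, O(¬escrow_badge → ¬seal_envelope), contraposes to O(seal_envelope → escrow_badge); with O(seal_envelope) we get O(escrow_badge).
Premises 4, 6, 8, 11, 13 do not contribute to this derivation.
Hence escrow_badge is obligatory.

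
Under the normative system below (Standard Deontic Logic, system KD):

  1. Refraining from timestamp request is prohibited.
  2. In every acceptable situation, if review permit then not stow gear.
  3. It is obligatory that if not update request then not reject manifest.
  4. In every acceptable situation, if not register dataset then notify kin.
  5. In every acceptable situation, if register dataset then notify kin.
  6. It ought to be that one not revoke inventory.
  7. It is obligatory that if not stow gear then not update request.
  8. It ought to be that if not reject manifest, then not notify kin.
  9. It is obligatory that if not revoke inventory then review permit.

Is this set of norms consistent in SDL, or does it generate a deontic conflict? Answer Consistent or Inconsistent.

Inconsistent

By case analysis on ¬register_dataset: premise 4 gives O(¬register_dataset → notify_kin) and premise 5 gives O(register_dataset → notify_kin), so O(notify_kin) either way.
Premise 8, O(¬reject_manifest → ¬notify_kin), contraposes to O(notify_kin → reject_manifest); with O(notify_kin) we get O(reject_manifest).
The contrapositive of premise 3 (O(¬update_request → ¬reject_manifest)) is O(reject_manifest → update_request), and O(reject_manifest) is already established, so O(update_request).
The contrapositive of premise 7 (O(¬stow_gear → ¬update_request)) is O(update_request → stow_gear), and O(update_request) is already established, so O(stow_gear).
Premise 2 is O(review_permit → ¬stow_gear); contrapositively O(stow_gear → ¬review_permit). Since O(stow_gear) holds, K gives O(¬review_permit).
Premise 9 is O(¬revoke_inventory → review_permit); contrapositively O(¬review_permit → revoke_inventory). Since O(¬review_permit) holds, K gives O(revoke_inventory).
Yet premise 6 states O(¬revoke_inventory).
We now have both O(revoke_inventory) and O(¬revoke_inventory) — revoke_inventory is simultaneously obligatory and forbidden, violating the D-axiom.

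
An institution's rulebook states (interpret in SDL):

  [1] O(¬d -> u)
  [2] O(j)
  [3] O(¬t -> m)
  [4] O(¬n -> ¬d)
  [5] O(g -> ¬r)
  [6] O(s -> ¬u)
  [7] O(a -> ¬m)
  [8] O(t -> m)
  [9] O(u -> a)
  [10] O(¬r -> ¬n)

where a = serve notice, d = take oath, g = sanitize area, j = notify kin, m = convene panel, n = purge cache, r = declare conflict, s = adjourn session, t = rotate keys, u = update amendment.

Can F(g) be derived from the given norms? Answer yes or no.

Yes

Premises 3 and 8 are O(¬t -> m) and O(t -> m); every ideal world satisfies ¬t or t, so in either case m holds — hence O(m).
Premise 7, O(a -> ¬m), contraposes to O(m -> ¬a); with O(m) we get O(¬a).
Premise 9, O(u -> a), contraposes to O(¬a -> ¬u); with O(¬a) we get O(¬u).
Premise 1 is O(¬d -> u); contrapositively O(¬u -> d). Since O(¬u) holds, K gives O(d).
The contrapositive of premise 4 (O(¬n -> ¬d)) is O(d -> n), and O(d) is already established, so O(n).
Premise 10, O(¬r -> ¬n), contraposes to O(n -> r); with O(n) we get O(r).
Premise 5, O(g -> ¬r), contraposes to O(r -> ¬g); with O(r) we get O(¬g).
Premises 2, 6 do not contribute to this derivation.
So O(¬g) holds, i.e. F(g). The claim follows.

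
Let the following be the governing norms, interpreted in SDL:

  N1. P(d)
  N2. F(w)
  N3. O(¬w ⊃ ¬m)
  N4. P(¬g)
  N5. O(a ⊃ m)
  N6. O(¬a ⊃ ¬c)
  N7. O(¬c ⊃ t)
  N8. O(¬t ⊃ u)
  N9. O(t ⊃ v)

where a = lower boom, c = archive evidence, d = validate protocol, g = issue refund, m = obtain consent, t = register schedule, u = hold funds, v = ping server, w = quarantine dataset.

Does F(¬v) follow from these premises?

Premise 2 is F(w), i.e. O(¬w).
From O(¬w) and premise 3, O(¬w ⊃ ¬m), we obtain O(¬m).
Premise 5 is O(a ⊃ m); contrapositively O(¬m ⊃ ¬a). Since O(¬m) holds, K gives O(¬a).
Premise 6 is O(¬a ⊃ ¬c); since O(¬a), deontic closure gives O(¬c).
From O(¬c) and premise 7, O(¬c ⊃ t), we obtain O(t).
Applying K to premise 9 (O(t ⊃ v)) and O(t) yields O(v).
Premises 1, 4, 8 do not contribute to this derivation.
So O(v) holds, i.e. F(¬v). The claim follows.

Yes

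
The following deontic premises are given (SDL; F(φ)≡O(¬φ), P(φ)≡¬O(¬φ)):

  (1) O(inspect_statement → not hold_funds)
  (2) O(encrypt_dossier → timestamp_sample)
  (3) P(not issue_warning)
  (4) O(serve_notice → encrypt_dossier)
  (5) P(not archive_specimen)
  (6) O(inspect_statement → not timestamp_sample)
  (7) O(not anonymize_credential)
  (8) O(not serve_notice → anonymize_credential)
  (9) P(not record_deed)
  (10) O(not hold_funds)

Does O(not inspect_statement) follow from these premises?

Yes

Premise 7 states O(not anonymize_credential) outright.
Premise 8 is O(not serve_notice → anonymize_credential); contrapositively O(not anonymize_credential → serve_notice). Since O(not anonymize_credential) holds, K gives O(serve_notice).
With premise 4, O(serve_notice → encrypt_dossier), the K-axiom yields O(encrypt_dossier).
Applying K to premise 2 (O(encrypt_dossier → timestamp_sample)) and O(encrypt_dossier) yields O(timestamp_sample).
Premise 6 is O(inspect_statement → not timestamp_sample); contrapositively O(timestamp_sample → not inspect_statement). Since O(timestamp_sample) holds, K gives O(not inspect_statement).
Premises 1, 3, 5, 9, 10 do not contribute to this derivation.
So O(not inspect_statement) follows.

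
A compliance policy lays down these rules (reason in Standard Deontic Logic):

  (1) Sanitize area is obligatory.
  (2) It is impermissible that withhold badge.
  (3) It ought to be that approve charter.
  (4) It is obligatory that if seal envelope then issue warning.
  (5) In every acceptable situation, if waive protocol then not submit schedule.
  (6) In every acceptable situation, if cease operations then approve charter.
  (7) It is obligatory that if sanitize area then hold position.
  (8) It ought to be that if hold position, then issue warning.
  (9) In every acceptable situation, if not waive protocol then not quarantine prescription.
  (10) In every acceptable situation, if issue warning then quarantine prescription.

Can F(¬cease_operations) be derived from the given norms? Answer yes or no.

No

Premise 6 is O(cease_operations → approve_charter); even if O(approve_charter) held, inferring O(cease_operations) would be affirming the consequent — invalid.
No other premise forces O(cease_operations). An ideal world satisfying every premise can still have ¬cease_operations true, so F(¬cease_operations) is not derivable.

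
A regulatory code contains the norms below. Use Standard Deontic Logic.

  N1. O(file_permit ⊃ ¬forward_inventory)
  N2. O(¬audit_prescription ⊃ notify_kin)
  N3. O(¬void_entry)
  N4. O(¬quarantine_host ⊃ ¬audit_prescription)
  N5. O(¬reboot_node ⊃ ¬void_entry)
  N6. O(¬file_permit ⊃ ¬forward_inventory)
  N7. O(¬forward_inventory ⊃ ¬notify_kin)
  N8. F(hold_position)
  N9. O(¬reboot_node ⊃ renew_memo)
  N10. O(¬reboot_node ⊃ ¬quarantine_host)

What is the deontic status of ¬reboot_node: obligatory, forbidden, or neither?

Forbidden

Premises 1 and 6 are O(file_permit ⊃ ¬forward_inventory) and O(¬file_permit ⊃ ¬forward_inventory); every ideal world satisfies file_permit or ¬file_permit, so in either case ¬forward_inventory holds — hence O(¬forward_inventory).
Premise 7 is O(¬forward_inventory ⊃ ¬notify_kin); since O(¬forward_inventory), deontic closure gives O(¬notify_kin).
Premise 2, O(¬audit_prescription ⊃ notify_kin), contraposes to O(¬notify_kin ⊃ audit_prescription); with O(¬notify_kin) we get O(audit_prescription).
Premise 4, O(¬quarantine_host ⊃ ¬audit_prescription), contraposes to O(audit_prescription ⊃ quarantine_host); with O(audit_prescription) we get O(quarantine_host).
Premise 10 is O(¬reboot_node ⊃ ¬quarantine_host); contrapositively O(quarantine_host ⊃ reboot_node). Since O(quarantine_host) holds, K gives O(reboot_node).
Premises 3, 5, 8, 9 do not contribute to this derivation.
Thus O(reboot_node), which is F(¬reboot_node): ¬reboot_node is forbidden.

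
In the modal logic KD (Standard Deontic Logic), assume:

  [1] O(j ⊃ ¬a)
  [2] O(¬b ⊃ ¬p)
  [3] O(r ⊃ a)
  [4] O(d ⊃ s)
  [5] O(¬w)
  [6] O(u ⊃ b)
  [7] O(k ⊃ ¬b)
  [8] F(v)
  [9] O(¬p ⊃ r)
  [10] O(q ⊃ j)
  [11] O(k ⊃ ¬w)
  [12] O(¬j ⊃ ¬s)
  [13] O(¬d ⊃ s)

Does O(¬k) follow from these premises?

Yes

Premises 4 and 13 are O(d ⊃ s) and O(¬d ⊃ s); every ideal world satisfies d or ¬d, so in either case s holds — hence O(s).
Premise 12, O(¬j ⊃ ¬s), contraposes to O(s ⊃ j); with O(s) we get O(j).
From O(j) and premise 1, O(j ⊃ ¬a), we obtain O(¬a).
Premise 3, O(r ⊃ a), contraposes to O(¬a ⊃ ¬r); with O(¬a) we get O(¬r).
Premise 9 is O(¬p ⊃ r); contrapositively O(¬r ⊃ p). Since O(¬r) holds, K gives O(p).
Premise 2, O(¬b ⊃ ¬p), contraposes to O(p ⊃ b); with O(p) we get O(b).
Premise 7, O(k ⊃ ¬b), contraposes to O(b ⊃ ¬k); with O(b) we get O(¬k).
Premises 5, 6, 8, 10, 11 do not contribute to this derivation.
So O(¬k) follows.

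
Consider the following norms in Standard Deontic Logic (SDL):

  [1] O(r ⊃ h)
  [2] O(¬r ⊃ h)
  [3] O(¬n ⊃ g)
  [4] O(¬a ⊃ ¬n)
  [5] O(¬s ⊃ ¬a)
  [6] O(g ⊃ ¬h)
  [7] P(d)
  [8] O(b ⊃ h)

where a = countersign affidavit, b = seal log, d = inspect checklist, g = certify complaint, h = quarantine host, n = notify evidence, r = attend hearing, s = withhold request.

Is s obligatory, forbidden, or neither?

Premises 2 and 1 cover both cases: O(¬r ⊃ h) and O(r ⊃ h). Since ¬r ∨ r is a tautology, O(h) follows.
Premise 6 is O(g ⊃ ¬h); contrapositively O(h ⊃ ¬g). Since O(h) holds, K gives O(¬g).
Premise 3 is O(¬n ⊃ g); contrapositively O(¬g ⊃ n). Since O(¬g) holds, K gives O(n).
Premise 4, O(¬a ⊃ ¬n), contraposes to O(n ⊃ a); with O(n) we get O(a).
The contrapositive of premise 5 (O(¬s ⊃ ¬a)) is O(a ⊃ s), and O(a) is already established, so O(s).
Premises 7, 8 do not contribute to this derivation.
Hence s is obligatory.

Obligatory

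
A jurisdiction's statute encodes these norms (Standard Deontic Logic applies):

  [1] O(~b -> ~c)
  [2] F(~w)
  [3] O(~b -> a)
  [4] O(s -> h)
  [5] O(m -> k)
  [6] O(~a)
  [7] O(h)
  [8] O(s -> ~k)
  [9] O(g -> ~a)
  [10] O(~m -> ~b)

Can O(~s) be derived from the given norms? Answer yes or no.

Premise 6 states O(~a) outright.
Premise 3, O(~b -> a), contraposes to O(~a -> b); with O(~a) we get O(b).
The contrapositive of premise 10 (O(~m -> ~b)) is O(b -> m), and O(b) is already established, so O(m).
From O(m) and premise 5, O(m -> k), we obtain O(k).
Premise 8 is O(s -> ~k); contrapositively O(k -> ~s). Since O(k) holds, K gives O(~s).
Premises 1, 2, 4, 7, 9 do not contribute to this derivation.
So O(~s) follows.

Yes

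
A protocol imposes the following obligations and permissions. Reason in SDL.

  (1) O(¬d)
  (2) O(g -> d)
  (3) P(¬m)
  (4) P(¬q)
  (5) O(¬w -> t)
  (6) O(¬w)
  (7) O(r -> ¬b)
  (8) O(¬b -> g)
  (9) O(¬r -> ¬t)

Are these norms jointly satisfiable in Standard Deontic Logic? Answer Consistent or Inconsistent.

Premise 1 gives O(¬d).
Premise 2, O(g -> d), contraposes to O(¬d -> ¬g); with O(¬d) we get O(¬g).
Premise 8 is O(¬b -> g); contrapositively O(¬g -> b). Since O(¬g) holds, K gives O(b).
Premise 7, O(r -> ¬b), contraposes to O(b -> ¬r); with O(b) we get O(¬r).
Premise 9 is O(¬r -> ¬t); since O(¬r), deontic closure gives O(¬t).
Premise 5 is O(¬w -> t); contrapositively O(¬t -> w). Since O(¬t) holds, K gives O(w).
Yet premise 6 states O(¬w).
We now have both O(w) and O(¬w) — w is simultaneously obligatory and forbidden, violating the D-axiom.

Inconsistent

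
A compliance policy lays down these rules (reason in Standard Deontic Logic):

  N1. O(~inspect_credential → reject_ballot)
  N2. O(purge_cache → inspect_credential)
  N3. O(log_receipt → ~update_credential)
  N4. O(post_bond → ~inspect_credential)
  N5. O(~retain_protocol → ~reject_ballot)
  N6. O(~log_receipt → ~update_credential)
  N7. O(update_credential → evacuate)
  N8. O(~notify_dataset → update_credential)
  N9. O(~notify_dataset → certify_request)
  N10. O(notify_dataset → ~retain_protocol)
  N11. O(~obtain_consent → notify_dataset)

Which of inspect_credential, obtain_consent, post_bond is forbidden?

post_bond

Premises 3 and 6 cover both cases: O(log_receipt → ~update_credential) and O(~log_receipt → ~update_credential). Since log_receipt ∨ ~log_receipt is a tautology, O(~update_credential) follows.
Premise 8, O(~notify_dataset → update_credential), contraposes to O(~update_credential → notify_dataset); with O(~update_credential) we get O(notify_dataset).
From O(notify_dataset) and premise 10, O(notify_dataset → ~retain_protocol), we obtain O(~retain_protocol).
Premise 5 is O(~retain_protocol → ~reject_ballot); since O(~retain_protocol), deontic closure gives O(~reject_ballot).
Premise 1, O(~inspect_credential → reject_ballot), contraposes to O(~reject_ballot → inspect_credential); with O(~reject_ballot) we get O(inspect_credential).
The contrapositive of premise 4 (O(post_bond → ~inspect_credential)) is O(inspect_credential → ~post_bond), and O(inspect_credential) is already established, so O(~post_bond).
So O(~post_bond) holds, i.e. post_bond is forbidden. None of the other listed options is forbidden under the premises.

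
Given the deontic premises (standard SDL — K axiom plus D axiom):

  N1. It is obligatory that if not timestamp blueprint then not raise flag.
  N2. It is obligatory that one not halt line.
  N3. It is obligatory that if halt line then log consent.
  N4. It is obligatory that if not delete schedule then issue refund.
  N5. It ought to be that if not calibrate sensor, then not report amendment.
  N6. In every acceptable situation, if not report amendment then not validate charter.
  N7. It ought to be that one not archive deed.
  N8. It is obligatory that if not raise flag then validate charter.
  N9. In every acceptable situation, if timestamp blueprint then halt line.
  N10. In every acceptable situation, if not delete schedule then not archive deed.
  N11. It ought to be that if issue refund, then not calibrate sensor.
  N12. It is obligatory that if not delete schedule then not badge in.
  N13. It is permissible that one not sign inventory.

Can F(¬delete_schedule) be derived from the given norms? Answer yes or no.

Yes

From premise 2 we have O(¬halt_line).
The contrapositive of premise 9 (O(timestamp_blueprint → halt_line)) is O(¬halt_line → ¬timestamp_blueprint), and O(¬halt_line) is already established, so O(¬timestamp_blueprint).
Applying K to premise 1 (O(¬timestamp_blueprint → ¬raise_flag)) and O(¬timestamp_blueprint) yields O(¬raise_flag).
Premise 8 is O(¬raise_flag → validate_charter); since O(¬raise_flag), deontic closure gives O(validate_charter).
Premise 6 is O(¬report_amendment → ¬validate_charter); contrapositively O(validate_charter → report_amendment). Since O(validate_charter) holds, K gives O(report_amendment).
Premise 5 is O(¬calibrate_sensor → ¬report_amendment); contrapositively O(report_amendment → calibrate_sensor). Since O(report_amendment) holds, K gives O(calibrate_sensor).
The contrapositive of premise 11 (O(issue_refund → ¬calibrate_sensor)) is O(calibrate_sensor → ¬issue_refund), and O(calibrate_sensor) is already established, so O(¬issue_refund).
Premise 4 is O(¬delete_schedule → issue_refund); contrapositively O(¬issue_refund → delete_schedule). Since O(¬issue_refund) holds, K gives O(delete_schedule).
Premises 3, 7, 10, 12, 13 do not contribute to this derivation.
So O(delete_schedule) holds, i.e. F(¬delete_schedule). The claim follows.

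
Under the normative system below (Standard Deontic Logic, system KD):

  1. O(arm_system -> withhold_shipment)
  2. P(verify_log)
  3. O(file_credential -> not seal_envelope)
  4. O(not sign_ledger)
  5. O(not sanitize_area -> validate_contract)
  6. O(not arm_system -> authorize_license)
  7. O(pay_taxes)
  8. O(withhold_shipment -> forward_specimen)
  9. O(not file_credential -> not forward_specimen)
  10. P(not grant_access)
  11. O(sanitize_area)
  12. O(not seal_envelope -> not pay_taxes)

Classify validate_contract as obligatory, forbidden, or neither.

Premise 5 is O(not sanitize_area -> validate_contract), but O(not sanitize_area) is not derivable from the premises, so it does not yield O(validate_contract).
No premise or chain of K-axiom applications forces O(validate_contract), and none forces O(not validate_contract). So validate_contract is neither obligatory nor forbidden under these norms.

Neither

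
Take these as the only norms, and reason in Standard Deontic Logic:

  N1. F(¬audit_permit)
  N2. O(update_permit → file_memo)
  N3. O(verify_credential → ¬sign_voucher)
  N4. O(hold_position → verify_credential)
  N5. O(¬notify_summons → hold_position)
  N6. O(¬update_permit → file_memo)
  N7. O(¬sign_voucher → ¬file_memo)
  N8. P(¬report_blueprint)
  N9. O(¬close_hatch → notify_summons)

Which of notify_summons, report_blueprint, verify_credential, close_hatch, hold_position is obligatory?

Premises 6 and 2 cover both cases: O(¬update_permit → file_memo) and O(update_permit → file_memo). Since ¬update_permit ∨ update_permit is a tautology, O(file_memo) follows.
The contrapositive of premise 7 (O(¬sign_voucher → ¬file_memo)) is O(file_memo → sign_voucher), and O(file_memo) is already established, so O(sign_voucher).
Premise 3 is O(verify_credential → ¬sign_voucher); contrapositively O(sign_voucher → ¬verify_credential). Since O(sign_voucher) holds, K gives O(¬verify_credential).
The contrapositive of premise 4 (O(hold_position → verify_credential)) is O(¬verify_credential → ¬hold_position), and O(¬verify_credential) is already established, so O(¬hold_position).
Premise 5, O(¬notify_summons → hold_position), contraposes to O(¬hold_position → notify_summons); with O(¬hold_position) we get O(notify_summons).
So O(notify_summons) holds — notify_summons is obligatory. None of the other listed options is made obligatory by any chain of premises.

notify_summons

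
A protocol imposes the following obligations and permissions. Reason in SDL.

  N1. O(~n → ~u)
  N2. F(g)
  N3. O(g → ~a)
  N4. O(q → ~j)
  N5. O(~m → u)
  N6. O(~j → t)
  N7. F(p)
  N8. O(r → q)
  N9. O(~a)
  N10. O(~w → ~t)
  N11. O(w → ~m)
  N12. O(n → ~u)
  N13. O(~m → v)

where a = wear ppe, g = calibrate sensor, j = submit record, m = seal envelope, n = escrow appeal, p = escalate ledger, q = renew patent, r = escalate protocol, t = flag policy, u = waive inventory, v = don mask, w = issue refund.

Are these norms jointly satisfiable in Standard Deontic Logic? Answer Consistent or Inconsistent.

Consistent

Premise 3 is O(g → ~a); even if O(~a) held, inferring O(g) would be affirming the consequent — invalid.
So O(g) is not derivable, and the apparent clash with O(~g) does not arise.
A world satisfying every obligation exists (e.g. a=false, g=false, j=true, m=true, n=false, p=false, q=false, r=false, t=false, u=false, v=false, w=false); no atom is both obligatory and forbidden, so the set is consistent.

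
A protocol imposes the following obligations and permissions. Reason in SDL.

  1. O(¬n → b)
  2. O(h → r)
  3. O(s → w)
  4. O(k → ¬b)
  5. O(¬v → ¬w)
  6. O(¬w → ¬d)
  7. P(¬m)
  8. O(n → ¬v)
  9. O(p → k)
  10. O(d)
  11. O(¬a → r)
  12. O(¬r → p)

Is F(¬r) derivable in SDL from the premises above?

Yes

Premise 10 gives O(d).
Premise 6 is O(¬w → ¬d); contrapositively O(d → w). Since O(d) holds, K gives O(w).
The contrapositive of premise 5 (O(¬v → ¬w)) is O(w → v), and O(w) is already established, so O(v).
The contrapositive of premise 8 (O(n → ¬v)) is O(v → ¬n), and O(v) is already established, so O(¬n).
With premise 1, O(¬n → b), the K-axiom yields O(b).
Premise 4 is O(k → ¬b); contrapositively O(b → ¬k). Since O(b) holds, K gives O(¬k).
Premise 9 is O(p → k); contrapositively O(¬k → ¬p). Since O(¬k) holds, K gives O(¬p).
Premise 12, O(¬r → p), contraposes to O(¬p → r); with O(¬p) we get O(r).
Premises 2, 3, 7, 11 do not contribute to this derivation.
So O(r) holds, i.e. F(¬r). The claim follows.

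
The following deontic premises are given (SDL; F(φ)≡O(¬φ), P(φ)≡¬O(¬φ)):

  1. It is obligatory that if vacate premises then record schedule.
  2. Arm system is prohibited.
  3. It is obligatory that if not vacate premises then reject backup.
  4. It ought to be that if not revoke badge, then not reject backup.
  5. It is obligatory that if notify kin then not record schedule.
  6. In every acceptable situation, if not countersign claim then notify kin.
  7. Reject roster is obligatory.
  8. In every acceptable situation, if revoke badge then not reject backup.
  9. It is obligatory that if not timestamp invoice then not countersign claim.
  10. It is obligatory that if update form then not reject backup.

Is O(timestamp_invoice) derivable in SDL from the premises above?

Yes

Premises 8 and 4 are O(revoke_badge → ¬reject_backup) and O(¬revoke_badge → ¬reject_backup); every ideal world satisfies revoke_badge or ¬revoke_badge, so in either case ¬reject_backup holds — hence O(¬reject_backup).
Premise 3, O(¬vacate_premises → reject_backup), contraposes to O(¬reject_backup → vacate_premises); with O(¬reject_backup) we get O(vacate_premises).
Premise 1 is O(vacate_premises → record_schedule); since O(vacate_premises), deontic closure gives O(record_schedule).
Premise 5, O(notify_kin → ¬record_schedule), contraposes to O(record_schedule → ¬notify_kin); with O(record_schedule) we get O(¬notify_kin).
Premise 6 is O(¬countersign_claim → notify_kin); contrapositively O(¬notify_kin → countersign_claim). Since O(¬notify_kin) holds, K gives O(countersign_claim).
The contrapositive of premise 9 (O(¬timestamp_invoice → ¬countersign_claim)) is O(countersign_claim → timestamp_invoice), and O(countersign_claim) is already established, so O(timestamp_invoice).
Premises 2, 7, 10 do not contribute to this derivation.
So O(timestamp_invoice) follows.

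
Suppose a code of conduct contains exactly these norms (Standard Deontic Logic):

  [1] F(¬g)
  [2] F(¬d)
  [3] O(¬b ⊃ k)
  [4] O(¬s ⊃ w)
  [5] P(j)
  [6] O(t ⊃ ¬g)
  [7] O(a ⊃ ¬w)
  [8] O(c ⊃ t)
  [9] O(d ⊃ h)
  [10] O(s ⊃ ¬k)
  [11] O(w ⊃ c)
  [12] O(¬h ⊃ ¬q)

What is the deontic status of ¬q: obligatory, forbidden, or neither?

Premise 12 is O(¬h ⊃ ¬q), but O(¬h) is not derivable from the premises, so it does not yield O(¬q).
No premise or chain of K-axiom applications forces O(¬q), and none forces O(q). So ¬q is neither obligatory nor forbidden under these norms.

Neither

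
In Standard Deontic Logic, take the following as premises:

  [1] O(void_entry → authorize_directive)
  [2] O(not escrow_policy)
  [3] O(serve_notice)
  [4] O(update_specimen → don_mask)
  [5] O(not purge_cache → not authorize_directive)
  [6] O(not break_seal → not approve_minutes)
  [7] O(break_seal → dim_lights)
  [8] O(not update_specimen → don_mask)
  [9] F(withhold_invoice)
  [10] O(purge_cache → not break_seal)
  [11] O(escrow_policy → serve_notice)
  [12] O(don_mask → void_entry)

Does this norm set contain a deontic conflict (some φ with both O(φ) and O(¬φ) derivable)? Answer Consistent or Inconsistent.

Premise 11 is O(escrow_policy → serve_notice); even if O(serve_notice) held, inferring O(escrow_policy) would be affirming the consequent — invalid.
So O(escrow_policy) is not derivable, and the apparent clash with O(not escrow_policy) does not arise.
A world satisfying every obligation exists (e.g. approve_minutes=false, authorize_directive=true, break_seal=false, dim_lights=false, don_mask=true, escrow_policy=false, purge_cache=true, serve_notice=true, update_specimen=false, void_entry=true, withhold_invoice=false); no atom is both obligatory and forbidden, so the set is consistent.

Consistent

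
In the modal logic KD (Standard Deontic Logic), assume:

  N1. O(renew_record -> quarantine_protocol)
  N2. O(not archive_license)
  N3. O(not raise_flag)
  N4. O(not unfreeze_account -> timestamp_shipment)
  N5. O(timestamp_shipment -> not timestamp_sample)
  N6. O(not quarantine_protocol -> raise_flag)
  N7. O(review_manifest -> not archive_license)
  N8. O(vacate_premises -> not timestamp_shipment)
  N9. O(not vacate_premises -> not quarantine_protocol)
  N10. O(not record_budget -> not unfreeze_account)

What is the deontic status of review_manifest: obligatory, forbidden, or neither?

Premise 7 is O(review_manifest -> not archive_license); even if O(not archive_license) held, inferring O(review_manifest) would be affirming the consequent — invalid.
No premise or chain of K-axiom applications forces O(review_manifest), and none forces O(not review_manifest). So review_manifest is neither obligatory nor forbidden under these norms.

Neither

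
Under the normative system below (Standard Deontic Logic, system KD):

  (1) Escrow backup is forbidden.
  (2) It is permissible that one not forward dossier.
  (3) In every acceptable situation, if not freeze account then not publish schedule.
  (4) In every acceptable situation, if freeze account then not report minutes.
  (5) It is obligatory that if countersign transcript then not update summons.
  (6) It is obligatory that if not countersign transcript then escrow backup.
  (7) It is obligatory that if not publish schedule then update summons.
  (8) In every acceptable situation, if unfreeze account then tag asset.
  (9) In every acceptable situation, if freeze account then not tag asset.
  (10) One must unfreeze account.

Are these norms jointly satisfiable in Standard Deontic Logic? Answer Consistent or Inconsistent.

Premise 10 gives O(unfreeze_account).
Applying K to premise 8 (O(unfreeze_account → tag_asset)) and O(unfreeze_account) yields O(tag_asset).
Premise 9, O(freeze_account → ¬tag_asset), contraposes to O(tag_asset → ¬freeze_account); with O(tag_asset) we get O(¬freeze_account).
With premise 3, O(¬freeze_account → ¬publish_schedule), the K-axiom yields O(¬publish_schedule).
With premise 7, O(¬publish_schedule → update_summons), the K-axiom yields O(update_summons).
The contrapositive of premise 5 (O(countersign_transcript → ¬update_summons)) is O(update_summons → ¬countersign_transcript), and O(update_summons) is already established, so O(¬countersign_transcript).
Premise 6 is O(¬countersign_transcript → escrow_backup); since O(¬countersign_transcript), deontic closure gives O(escrow_backup).
However, F(escrow_backup) at premise 1 amounts to O(¬escrow_backup).
We now have both O(escrow_backup) and O(¬escrow_backup) — escrow_backup is simultaneously obligatory and forbidden, violating the D-axiom.

Inconsistent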